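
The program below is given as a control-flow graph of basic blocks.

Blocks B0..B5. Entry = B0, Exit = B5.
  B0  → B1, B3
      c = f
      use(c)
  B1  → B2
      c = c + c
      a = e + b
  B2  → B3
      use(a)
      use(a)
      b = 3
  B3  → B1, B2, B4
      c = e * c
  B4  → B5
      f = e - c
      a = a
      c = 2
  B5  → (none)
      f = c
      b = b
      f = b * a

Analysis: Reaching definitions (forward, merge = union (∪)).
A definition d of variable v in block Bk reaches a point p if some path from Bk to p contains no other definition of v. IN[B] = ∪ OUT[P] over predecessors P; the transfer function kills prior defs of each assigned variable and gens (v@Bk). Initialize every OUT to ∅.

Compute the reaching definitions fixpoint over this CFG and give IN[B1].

Answer: {a@B1, b@B2, c@B0, c@B3}

Derivation:
Per-block solution:
  B0:  IN={}  OUT={c@B0}
  B1:  IN={a@B1, b@B2, c@B0, c@B3}  OUT={a@B1, b@B2, c@B1}
  B2:  IN={a@B1, b@B2, c@B1, c@B3}  OUT={a@B1, b@B2, c@B1, c@B3}
  B3:  IN={a@B1, b@B2, c@B0, c@B1, c@B3}  OUT={a@B1, b@B2, c@B3}
  B4:  IN={a@B1, b@B2, c@B3}  OUT={a@B4, b@B2, c@B4, f@B4}
  B5:  IN={a@B4, b@B2, c@B4, f@B4}  OUT={a@B4, b@B5, c@B4, f@B5}

Merge at B1: IN[B1] = OUT[B0] ⊔ OUT[B3] = {a@B1, b@B2, c@B0, c@B3}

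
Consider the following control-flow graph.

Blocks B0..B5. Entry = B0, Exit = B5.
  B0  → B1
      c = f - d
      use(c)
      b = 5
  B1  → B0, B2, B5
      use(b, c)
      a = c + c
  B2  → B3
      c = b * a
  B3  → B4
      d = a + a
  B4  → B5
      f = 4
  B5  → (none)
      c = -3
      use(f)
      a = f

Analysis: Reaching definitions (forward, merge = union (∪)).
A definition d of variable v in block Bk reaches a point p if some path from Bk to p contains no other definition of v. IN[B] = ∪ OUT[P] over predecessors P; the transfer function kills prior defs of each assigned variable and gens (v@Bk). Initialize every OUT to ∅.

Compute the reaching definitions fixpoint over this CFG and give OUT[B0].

Answer: {a@B1, b@B0, c@B0}

Derivation:
Fixpoint table:
  B0:  IN={a@B1, b@B0, c@B0}  OUT={a@B1, b@B0, c@B0}
  B1:  IN={a@B1, b@B0, c@B0}  OUT={a@B1, b@B0, c@B0}
  B2:  IN={a@B1, b@B0, c@B0}  OUT={a@B1, b@B0, c@B2}
  B3:  IN={a@B1, b@B0, c@B2}  OUT={a@B1, b@B0, c@B2, d@B3}
  B4:  IN={a@B1, b@B0, c@B2, d@B3}  OUT={a@B1, b@B0, c@B2, d@B3, f@B4}
  B5:  IN={a@B1, b@B0, c@B0, c@B2, d@B3, f@B4}  OUT={a@B5, b@B0, c@B5, d@B3, f@B4}

Merge at B0 (entry node, so the boundary value {} is joined with the incoming edge(s)): IN[B0] = {} ⊔ OUT[B1] = {a@B1, b@B0, c@B0}
Applying B0's transfer function to that IN value gives OUT[B0] (row B0 above).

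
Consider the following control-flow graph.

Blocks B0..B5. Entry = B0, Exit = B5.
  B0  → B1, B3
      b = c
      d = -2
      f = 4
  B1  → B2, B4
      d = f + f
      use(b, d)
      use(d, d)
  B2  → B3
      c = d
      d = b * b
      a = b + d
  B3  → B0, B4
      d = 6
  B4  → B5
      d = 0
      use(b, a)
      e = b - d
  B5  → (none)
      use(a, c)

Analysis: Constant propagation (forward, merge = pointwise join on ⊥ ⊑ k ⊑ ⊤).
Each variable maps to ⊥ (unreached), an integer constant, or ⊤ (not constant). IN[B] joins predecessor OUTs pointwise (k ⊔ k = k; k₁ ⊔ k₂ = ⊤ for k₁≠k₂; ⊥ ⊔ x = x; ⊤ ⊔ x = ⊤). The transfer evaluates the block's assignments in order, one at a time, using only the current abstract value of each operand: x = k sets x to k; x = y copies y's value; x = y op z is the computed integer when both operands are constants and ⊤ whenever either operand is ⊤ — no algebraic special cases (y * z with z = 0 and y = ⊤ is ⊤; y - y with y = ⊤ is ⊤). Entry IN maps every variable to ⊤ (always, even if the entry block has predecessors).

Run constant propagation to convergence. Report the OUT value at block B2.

Answer: {a: ⊤, b: ⊤, c: 8, d: ⊤, e: ⊤, f: 4}

Working:
Fixpoint table:
  B0:   IN=(all ⊤)   OUT={d:-2, f:4; rest ⊤}
  B1:   IN={d:-2, f:4; rest ⊤}   OUT={d:8, f:4; rest ⊤}
  B2:   IN={d:8, f:4; rest ⊤}   OUT={c:8, f:4; rest ⊤}
  B3:   IN={f:4; rest ⊤}   OUT={d:6, f:4; rest ⊤}
  B4:   IN={f:4; rest ⊤}   OUT={d:0, f:4; rest ⊤}
  B5:   IN={d:0, f:4; rest ⊤}   OUT={d:0, f:4; rest ⊤}

Merge at B2: IN[B2] = OUT[B1] = {a: ⊤, b: ⊤, c: ⊤, d: 8, e: ⊤, f: 4}
Applying B2's transfer function to that IN value gives OUT[B2] (row B2 above).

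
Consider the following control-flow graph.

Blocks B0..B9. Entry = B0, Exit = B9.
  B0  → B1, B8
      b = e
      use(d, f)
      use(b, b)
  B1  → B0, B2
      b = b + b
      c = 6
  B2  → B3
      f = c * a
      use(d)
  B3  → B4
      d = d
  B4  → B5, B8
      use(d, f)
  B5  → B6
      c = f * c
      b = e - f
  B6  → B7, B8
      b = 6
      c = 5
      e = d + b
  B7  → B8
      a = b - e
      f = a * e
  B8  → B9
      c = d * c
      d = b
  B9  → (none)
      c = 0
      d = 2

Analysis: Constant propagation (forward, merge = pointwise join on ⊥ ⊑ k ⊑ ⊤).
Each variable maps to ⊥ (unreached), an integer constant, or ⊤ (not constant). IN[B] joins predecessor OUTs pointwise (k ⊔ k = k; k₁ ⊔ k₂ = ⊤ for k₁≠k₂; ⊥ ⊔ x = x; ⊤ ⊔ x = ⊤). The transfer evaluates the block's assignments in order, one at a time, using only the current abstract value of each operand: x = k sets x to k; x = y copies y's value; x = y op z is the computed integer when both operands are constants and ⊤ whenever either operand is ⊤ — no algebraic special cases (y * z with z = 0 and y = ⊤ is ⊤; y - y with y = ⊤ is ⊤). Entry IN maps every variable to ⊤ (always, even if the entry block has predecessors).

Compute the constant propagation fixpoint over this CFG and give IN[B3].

Answer: {a: ⊤, b: ⊤, c: 6, d: ⊤, e: ⊤, f: ⊤}

Working:
Fixpoint table:
  B0: | IN=(all ⊤) | OUT=(all ⊤)
  B1: | IN=(all ⊤) | OUT={c:6; rest ⊤}
  B2: | IN={c:6; rest ⊤} | OUT={c:6; rest ⊤}
  B3: | IN={c:6; rest ⊤} | OUT={c:6; rest ⊤}
  B4: | IN={c:6; rest ⊤} | OUT={c:6; rest ⊤}
  B5: | IN={c:6; rest ⊤} | OUT=(all ⊤)
  B6: | IN=(all ⊤) | OUT={b:6, c:5; rest ⊤}
  B7: | IN={b:6, c:5; rest ⊤} | OUT={b:6, c:5; rest ⊤}
  B8: | IN=(all ⊤) | OUT=(all ⊤)
  B9: | IN=(all ⊤) | OUT={c:0, d:2; rest ⊤}

Merge at B3: IN[B3] = OUT[B2] = {a: ⊤, b: ⊤, c: 6, d: ⊤, e: ⊤, f: ⊤}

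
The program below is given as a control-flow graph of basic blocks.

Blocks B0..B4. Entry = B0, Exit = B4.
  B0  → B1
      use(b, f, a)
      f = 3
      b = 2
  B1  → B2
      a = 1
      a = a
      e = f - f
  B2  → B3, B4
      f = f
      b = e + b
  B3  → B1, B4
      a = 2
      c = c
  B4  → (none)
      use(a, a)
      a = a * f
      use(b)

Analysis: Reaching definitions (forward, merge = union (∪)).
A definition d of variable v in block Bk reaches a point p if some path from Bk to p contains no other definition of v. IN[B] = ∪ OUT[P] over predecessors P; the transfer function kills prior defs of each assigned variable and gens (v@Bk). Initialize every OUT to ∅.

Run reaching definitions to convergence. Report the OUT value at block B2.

Per-block solution:
  B0:  IN={}  OUT={b@B0, f@B0}
  B1:  IN={a@B3, b@B0, b@B2, c@B3, e@B1, f@B0, f@B2}  OUT={a@B1, b@B0, b@B2, c@B3, e@B1, f@B0, f@B2}
  B2:  IN={a@B1, b@B0, b@B2, c@B3, e@B1, f@B0, f@B2}  OUT={a@B1, b@B2, c@B3, e@B1, f@B2}
  B3:  IN={a@B1, b@B2, c@B3, e@B1, f@B2}  OUT={a@B3, b@B2, c@B3, e@B1, f@B2}
  B4:  IN={a@B1, a@B3, b@B2, c@B3, e@B1, f@B2}  OUT={a@B4, b@B2, c@B3, e@B1, f@B2}

Merge at B2: IN[B2] = OUT[B1] = {a@B1, b@B0, b@B2, c@B3, e@B1, f@B0, f@B2}
Applying B2's transfer function to that IN value gives OUT[B2] (row B2 above).

Answer: {a@B1, b@B2, c@B3, e@B1, f@B2}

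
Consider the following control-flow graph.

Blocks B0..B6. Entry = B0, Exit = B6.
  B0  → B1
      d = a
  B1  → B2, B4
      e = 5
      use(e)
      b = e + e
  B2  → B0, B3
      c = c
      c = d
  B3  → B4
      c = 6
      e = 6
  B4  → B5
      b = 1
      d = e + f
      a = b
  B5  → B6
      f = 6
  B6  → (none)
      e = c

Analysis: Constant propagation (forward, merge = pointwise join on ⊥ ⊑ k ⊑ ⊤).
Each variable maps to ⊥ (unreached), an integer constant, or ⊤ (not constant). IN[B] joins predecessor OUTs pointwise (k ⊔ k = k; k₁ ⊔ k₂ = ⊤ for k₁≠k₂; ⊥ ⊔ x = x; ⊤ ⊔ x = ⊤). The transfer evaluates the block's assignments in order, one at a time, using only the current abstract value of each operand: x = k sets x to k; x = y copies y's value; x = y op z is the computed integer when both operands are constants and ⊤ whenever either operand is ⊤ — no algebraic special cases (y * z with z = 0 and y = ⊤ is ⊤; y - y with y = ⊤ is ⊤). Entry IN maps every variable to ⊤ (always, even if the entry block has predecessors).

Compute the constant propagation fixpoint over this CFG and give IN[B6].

Per-block solution:
  B0:   IN=(all ⊤)   OUT=(all ⊤)
  B1:   IN=(all ⊤)   OUT={b:10, e:5; rest ⊤}
  B2:   IN={b:10, e:5; rest ⊤}   OUT={b:10, e:5; rest ⊤}
  B3:   IN={b:10, e:5; rest ⊤}   OUT={b:10, c:6, e:6; rest ⊤}
  B4:   IN={b:10; rest ⊤}   OUT={a:1, b:1; rest ⊤}
  B5:   IN={a:1, b:1; rest ⊤}   OUT={a:1, b:1, f:6; rest ⊤}
  B6:   IN={a:1, b:1, f:6; rest ⊤}   OUT={a:1, b:1, f:6; rest ⊤}

Merge at B6: IN[B6] = OUT[B5] = {a: 1, b: 1, c: ⊤, d: ⊤, e: ⊤, f: 6}

Answer: {a: 1, b: 1, c: ⊤, d: ⊤, e: ⊤, f: 6}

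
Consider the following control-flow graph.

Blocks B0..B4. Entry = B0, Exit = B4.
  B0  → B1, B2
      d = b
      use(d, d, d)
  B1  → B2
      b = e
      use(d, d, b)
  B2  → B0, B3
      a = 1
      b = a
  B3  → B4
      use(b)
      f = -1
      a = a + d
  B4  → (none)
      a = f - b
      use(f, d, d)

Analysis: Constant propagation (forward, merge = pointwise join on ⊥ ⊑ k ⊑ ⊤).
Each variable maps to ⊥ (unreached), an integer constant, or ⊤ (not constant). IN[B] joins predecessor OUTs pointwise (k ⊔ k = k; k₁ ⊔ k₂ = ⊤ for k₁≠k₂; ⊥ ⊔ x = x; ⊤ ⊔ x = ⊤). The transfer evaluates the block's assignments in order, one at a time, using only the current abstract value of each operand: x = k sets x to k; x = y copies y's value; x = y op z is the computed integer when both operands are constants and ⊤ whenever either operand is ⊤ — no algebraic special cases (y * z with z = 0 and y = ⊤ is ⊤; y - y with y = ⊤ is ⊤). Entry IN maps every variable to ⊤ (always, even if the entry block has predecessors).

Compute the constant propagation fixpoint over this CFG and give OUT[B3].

Fixpoint table:
  B0:   IN=(all ⊤)   OUT=(all ⊤)
  B1:   IN=(all ⊤)   OUT=(all ⊤)
  B2:   IN=(all ⊤)   OUT={a:1, b:1; rest ⊤}
  B3:   IN={a:1, b:1; rest ⊤}   OUT={b:1, f:-1; rest ⊤}
  B4:   IN={b:1, f:-1; rest ⊤}   OUT={a:-2, b:1, f:-1; rest ⊤}

Merge at B3: IN[B3] = OUT[B2] = {a: 1, b: 1, c: ⊤, d: ⊤, e: ⊤, f: ⊤}
Applying B3's transfer function to that IN value gives OUT[B3] (row B3 above).

Answer: {a: ⊤, b: 1, c: ⊤, d: ⊤, e: ⊤, f: -1}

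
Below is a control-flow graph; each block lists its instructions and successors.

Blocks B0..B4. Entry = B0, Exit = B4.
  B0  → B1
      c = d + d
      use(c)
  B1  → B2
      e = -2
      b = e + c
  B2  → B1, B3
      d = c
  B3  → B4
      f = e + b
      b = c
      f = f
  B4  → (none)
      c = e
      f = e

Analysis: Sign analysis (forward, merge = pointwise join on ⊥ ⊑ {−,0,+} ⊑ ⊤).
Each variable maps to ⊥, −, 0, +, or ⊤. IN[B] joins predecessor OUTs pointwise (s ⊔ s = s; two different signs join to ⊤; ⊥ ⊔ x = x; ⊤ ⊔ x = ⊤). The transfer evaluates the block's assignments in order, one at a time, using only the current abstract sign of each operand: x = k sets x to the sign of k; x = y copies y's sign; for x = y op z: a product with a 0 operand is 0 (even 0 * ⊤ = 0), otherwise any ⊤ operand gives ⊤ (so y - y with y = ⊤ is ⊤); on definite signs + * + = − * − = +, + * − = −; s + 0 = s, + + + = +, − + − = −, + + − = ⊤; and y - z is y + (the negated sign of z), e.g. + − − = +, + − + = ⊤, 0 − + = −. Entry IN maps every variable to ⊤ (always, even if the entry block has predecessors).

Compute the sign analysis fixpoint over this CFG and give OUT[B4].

Answer: {a: ⊤, b: ⊤, c: -, d: ⊤, e: -, f: -}

Trace:
Per-block solution:
  B0: | IN=(all ⊤) | OUT=(all ⊤)
  B1: | IN=(all ⊤) | OUT={e:-; rest ⊤}
  B2: | IN={e:-; rest ⊤} | OUT={e:-; rest ⊤}
  B3: | IN={e:-; rest ⊤} | OUT={e:-; rest ⊤}
  B4: | IN={e:-; rest ⊤} | OUT={c:-, e:-, f:-; rest ⊤}

Merge at B4: IN[B4] = OUT[B3] = {a: ⊤, b: ⊤, c: ⊤, d: ⊤, e: -, f: ⊤}
Applying B4's transfer function to that IN value gives OUT[B4] (row B4 above).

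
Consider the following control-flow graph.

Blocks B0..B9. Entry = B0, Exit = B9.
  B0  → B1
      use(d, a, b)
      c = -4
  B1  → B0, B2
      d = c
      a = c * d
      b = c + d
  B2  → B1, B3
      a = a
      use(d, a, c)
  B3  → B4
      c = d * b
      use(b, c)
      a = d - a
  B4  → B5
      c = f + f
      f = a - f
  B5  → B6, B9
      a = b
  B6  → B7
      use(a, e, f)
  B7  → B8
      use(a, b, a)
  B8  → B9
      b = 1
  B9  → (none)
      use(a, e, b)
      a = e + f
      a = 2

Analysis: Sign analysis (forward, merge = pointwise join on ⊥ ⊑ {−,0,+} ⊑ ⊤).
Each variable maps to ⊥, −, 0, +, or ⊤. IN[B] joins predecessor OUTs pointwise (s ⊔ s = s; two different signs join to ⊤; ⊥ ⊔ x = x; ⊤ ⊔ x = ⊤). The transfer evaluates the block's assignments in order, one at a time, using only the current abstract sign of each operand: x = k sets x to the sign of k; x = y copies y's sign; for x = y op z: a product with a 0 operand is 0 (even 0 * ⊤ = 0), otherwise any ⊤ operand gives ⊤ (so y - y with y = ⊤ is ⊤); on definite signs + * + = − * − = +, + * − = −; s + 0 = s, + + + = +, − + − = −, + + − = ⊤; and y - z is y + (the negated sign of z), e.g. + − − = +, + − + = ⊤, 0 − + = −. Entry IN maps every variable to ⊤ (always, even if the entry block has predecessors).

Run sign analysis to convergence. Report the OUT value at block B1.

Per-block solution:
  B0:   IN=(all ⊤)   OUT={c:-; rest ⊤}
  B1:   IN={c:-; rest ⊤}   OUT={a:+, b:-, c:-, d:-; rest ⊤}
  B2:   IN={a:+, b:-, c:-, d:-; rest ⊤}   OUT={a:+, b:-, c:-, d:-; rest ⊤}
  B3:   IN={a:+, b:-, c:-, d:-; rest ⊤}   OUT={a:-, b:-, c:+, d:-; rest ⊤}
  B4:   IN={a:-, b:-, c:+, d:-; rest ⊤}   OUT={a:-, b:-, d:-; rest ⊤}
  B5:   IN={a:-, b:-, d:-; rest ⊤}   OUT={a:-, b:-, d:-; rest ⊤}
  B6:   IN={a:-, b:-, d:-; rest ⊤}   OUT={a:-, b:-, d:-; rest ⊤}
  B7:   IN={a:-, b:-, d:-; rest ⊤}   OUT={a:-, b:-, d:-; rest ⊤}
  B8:   IN={a:-, b:-, d:-; rest ⊤}   OUT={a:-, b:+, d:-; rest ⊤}
  B9:   IN={a:-, d:-; rest ⊤}   OUT={a:+, d:-; rest ⊤}

Merge at B1: IN[B1] = OUT[B0] ⊔ OUT[B2] = {a: ⊤, b: ⊤, c: -, d: ⊤, e: ⊤, f: ⊤}
Applying B1's transfer function to that IN value gives OUT[B1] (row B1 above).

Answer: {a: +, b: -, c: -, d: -, e: ⊤, f: ⊤}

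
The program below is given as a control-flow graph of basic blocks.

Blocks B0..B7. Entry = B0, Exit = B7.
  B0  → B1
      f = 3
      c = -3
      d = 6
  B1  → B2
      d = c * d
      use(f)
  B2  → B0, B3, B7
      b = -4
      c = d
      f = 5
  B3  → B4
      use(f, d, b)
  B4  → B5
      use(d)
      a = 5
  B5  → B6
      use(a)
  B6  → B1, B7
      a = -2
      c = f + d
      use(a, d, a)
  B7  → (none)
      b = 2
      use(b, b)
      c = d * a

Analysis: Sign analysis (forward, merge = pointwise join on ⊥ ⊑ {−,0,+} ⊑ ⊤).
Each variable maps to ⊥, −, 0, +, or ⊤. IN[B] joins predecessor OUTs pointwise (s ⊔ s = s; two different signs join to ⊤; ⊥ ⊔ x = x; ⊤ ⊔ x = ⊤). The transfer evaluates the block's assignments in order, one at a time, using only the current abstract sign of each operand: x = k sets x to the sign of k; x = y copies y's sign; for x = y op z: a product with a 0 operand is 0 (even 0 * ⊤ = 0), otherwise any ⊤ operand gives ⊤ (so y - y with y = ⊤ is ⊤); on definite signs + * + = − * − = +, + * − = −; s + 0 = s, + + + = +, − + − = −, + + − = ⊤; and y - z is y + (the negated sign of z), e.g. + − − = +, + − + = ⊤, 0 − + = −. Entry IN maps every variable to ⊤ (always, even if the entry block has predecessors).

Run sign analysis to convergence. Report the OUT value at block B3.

Answer: {a: ⊤, b: -, c: ⊤, d: ⊤, e: ⊤, f: +}

Trace:
Per-block solution:
  B0: | IN=(all ⊤) | OUT={c:-, d:+, f:+; rest ⊤}
  B1: | IN={f:+; rest ⊤} | OUT={f:+; rest ⊤}
  B2: | IN={f:+; rest ⊤} | OUT={b:-, f:+; rest ⊤}
  B3: | IN={b:-, f:+; rest ⊤} | OUT={b:-, f:+; rest ⊤}
  B4: | IN={b:-, f:+; rest ⊤} | OUT={a:+, b:-, f:+; rest ⊤}
  B5: | IN={a:+, b:-, f:+; rest ⊤} | OUT={a:+, b:-, f:+; rest ⊤}
  B6: | IN={a:+, b:-, f:+; rest ⊤} | OUT={a:-, b:-, f:+; rest ⊤}
  B7: | IN={b:-, f:+; rest ⊤} | OUT={b:+, f:+; rest ⊤}

Merge at B3: IN[B3] = OUT[B2] = {a: ⊤, b: -, c: ⊤, d: ⊤, e: ⊤, f: +}
Applying B3's transfer function to that IN value gives OUT[B3] (row B3 above).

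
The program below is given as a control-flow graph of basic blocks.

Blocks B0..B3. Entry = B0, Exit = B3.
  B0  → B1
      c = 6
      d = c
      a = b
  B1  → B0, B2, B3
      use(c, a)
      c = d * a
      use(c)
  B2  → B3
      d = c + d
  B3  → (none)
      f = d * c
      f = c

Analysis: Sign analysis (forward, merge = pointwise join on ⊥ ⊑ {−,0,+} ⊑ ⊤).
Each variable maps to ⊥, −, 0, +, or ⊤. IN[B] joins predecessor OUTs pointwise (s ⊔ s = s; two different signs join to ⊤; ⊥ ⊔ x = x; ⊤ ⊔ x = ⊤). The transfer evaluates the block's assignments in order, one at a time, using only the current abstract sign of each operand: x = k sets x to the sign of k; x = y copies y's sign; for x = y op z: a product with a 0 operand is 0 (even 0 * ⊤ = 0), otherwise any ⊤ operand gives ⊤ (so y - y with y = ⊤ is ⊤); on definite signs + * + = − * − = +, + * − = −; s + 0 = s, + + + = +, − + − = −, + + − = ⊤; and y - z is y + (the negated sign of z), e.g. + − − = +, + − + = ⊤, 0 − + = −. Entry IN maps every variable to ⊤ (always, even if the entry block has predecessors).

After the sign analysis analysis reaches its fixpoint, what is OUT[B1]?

Answer: {a: ⊤, b: ⊤, c: ⊤, d: +, e: ⊤, f: ⊤}

Trace:
Per-block solution:
  B0:  IN=(all ⊤)  OUT={c:+, d:+; rest ⊤}
  B1:  IN={c:+, d:+; rest ⊤}  OUT={d:+; rest ⊤}
  B2:  IN={d:+; rest ⊤}  OUT=(all ⊤)
  B3:  IN=(all ⊤)  OUT=(all ⊤)

Merge at B1: IN[B1] = OUT[B0] = {a: ⊤, b: ⊤, c: +, d: +, e: ⊤, f: ⊤}
Applying B1's transfer function to that IN value gives OUT[B1] (row B1 above).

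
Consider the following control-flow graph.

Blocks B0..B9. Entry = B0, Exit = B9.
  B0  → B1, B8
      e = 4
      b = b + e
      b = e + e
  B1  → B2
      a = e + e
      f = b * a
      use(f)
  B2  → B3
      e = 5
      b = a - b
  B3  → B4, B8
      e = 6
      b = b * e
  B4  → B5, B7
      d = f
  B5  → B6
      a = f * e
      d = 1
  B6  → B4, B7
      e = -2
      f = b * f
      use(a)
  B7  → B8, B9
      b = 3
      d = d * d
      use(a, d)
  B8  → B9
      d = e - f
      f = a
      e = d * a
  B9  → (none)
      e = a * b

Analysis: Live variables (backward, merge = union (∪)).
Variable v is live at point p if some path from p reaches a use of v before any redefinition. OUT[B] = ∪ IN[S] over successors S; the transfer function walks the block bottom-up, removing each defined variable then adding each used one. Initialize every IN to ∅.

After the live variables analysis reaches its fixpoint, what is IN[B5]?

Answer: {b, e, f}

Derivation:
Converged values:
  B0: | IN={a, b, f} | OUT={a, b, e, f}
  B1: | IN={b, e} | OUT={a, b, f}
  B2: | IN={a, b, f} | OUT={a, b, f}
  B3: | IN={a, b, f} | OUT={a, b, e, f}
  B4: | IN={a, b, e, f} | OUT={a, b, d, e, f}
  B5: | IN={b, e, f} | OUT={a, b, d, f}
  B6: | IN={a, b, d, f} | OUT={a, b, d, e, f}
  B7: | IN={a, d, e, f} | OUT={a, b, e, f}
  B8: | IN={a, b, e, f} | OUT={a, b}
  B9: | IN={a, b} | OUT={}

Merge at B5: OUT[B5] = IN[B6] = {a, b, d, f}
Applying B5's transfer function to that OUT value gives IN[B5] (row B5 above).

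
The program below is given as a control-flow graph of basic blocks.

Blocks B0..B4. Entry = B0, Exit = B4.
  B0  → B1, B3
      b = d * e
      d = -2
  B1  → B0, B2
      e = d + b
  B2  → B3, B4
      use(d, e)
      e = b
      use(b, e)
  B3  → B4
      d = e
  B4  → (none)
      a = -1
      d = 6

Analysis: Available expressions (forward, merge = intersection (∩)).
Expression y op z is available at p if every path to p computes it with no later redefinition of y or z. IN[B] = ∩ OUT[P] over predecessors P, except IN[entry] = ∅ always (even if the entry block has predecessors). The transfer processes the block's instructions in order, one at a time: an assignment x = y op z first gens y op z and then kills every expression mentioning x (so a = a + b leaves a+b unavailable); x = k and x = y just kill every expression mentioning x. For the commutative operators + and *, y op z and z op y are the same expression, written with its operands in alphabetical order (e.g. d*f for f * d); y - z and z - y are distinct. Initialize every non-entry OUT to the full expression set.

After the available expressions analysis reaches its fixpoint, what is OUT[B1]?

Converged values:
  B0:   IN={}   OUT={}
  B1:   IN={}   OUT={b+d}
  B2:   IN={b+d}   OUT={b+d}
  B3:   IN={}   OUT={}
  B4:   IN={}   OUT={}

Merge at B1: IN[B1] = OUT[B0] = {}
Applying B1's transfer function to that IN value gives OUT[B1] (row B1 above).

Answer: {b+d}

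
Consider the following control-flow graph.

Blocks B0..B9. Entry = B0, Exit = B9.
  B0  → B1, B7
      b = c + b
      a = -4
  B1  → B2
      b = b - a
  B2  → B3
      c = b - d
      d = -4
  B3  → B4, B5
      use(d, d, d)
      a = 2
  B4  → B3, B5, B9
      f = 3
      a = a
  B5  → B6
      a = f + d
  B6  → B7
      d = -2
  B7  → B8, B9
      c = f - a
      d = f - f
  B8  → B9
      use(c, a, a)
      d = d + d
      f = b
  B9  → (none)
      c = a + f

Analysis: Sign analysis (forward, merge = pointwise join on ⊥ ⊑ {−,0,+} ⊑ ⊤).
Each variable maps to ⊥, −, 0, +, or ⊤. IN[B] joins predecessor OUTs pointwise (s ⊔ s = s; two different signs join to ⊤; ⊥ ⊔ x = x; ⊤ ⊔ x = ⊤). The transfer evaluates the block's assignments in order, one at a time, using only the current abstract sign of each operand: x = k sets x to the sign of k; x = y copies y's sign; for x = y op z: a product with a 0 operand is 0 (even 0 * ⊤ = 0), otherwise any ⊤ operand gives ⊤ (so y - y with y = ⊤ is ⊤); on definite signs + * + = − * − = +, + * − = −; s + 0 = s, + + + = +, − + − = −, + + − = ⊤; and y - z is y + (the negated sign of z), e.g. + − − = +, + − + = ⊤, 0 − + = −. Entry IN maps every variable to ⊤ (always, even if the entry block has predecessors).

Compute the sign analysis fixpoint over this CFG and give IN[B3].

Per-block solution:
  B0: | IN=(all ⊤) | OUT={a:-; rest ⊤}
  B1: | IN={a:-; rest ⊤} | OUT={a:-; rest ⊤}
  B2: | IN={a:-; rest ⊤} | OUT={a:-, d:-; rest ⊤}
  B3: | IN={d:-; rest ⊤} | OUT={a:+, d:-; rest ⊤}
  B4: | IN={a:+, d:-; rest ⊤} | OUT={a:+, d:-, f:+; rest ⊤}
  B5: | IN={a:+, d:-; rest ⊤} | OUT={d:-; rest ⊤}
  B6: | IN={d:-; rest ⊤} | OUT={d:-; rest ⊤}
  B7: | IN=(all ⊤) | OUT=(all ⊤)
  B8: | IN=(all ⊤) | OUT=(all ⊤)
  B9: | IN=(all ⊤) | OUT=(all ⊤)

Merge at B3: IN[B3] = OUT[B2] ⊔ OUT[B4] = {a: ⊤, b: ⊤, c: ⊤, d: -, e: ⊤, f: ⊤}

Answer: {a: ⊤, b: ⊤, c: ⊤, d: -, e: ⊤, f: ⊤}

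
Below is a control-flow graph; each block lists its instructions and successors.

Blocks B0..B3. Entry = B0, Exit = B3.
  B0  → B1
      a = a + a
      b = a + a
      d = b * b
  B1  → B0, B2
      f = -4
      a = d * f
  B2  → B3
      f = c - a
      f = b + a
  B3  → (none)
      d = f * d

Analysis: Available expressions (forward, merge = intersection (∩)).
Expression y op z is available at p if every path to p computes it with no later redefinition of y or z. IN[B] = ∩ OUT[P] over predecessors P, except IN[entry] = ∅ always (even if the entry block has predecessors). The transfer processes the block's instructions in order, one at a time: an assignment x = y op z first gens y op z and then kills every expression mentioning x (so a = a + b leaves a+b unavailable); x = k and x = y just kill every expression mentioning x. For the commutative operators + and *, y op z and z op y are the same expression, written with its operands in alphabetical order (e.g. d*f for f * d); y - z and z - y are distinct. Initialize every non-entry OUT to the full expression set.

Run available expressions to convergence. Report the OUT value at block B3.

Answer: {a+b, b*b, c-a}

Working:
Converged values:
  B0: | IN={} | OUT={a+a, b*b}
  B1: | IN={a+a, b*b} | OUT={b*b, d*f}
  B2: | IN={b*b, d*f} | OUT={a+b, b*b, c-a}
  B3: | IN={a+b, b*b, c-a} | OUT={a+b, b*b, c-a}

Merge at B3: IN[B3] = OUT[B2] = {a+b, b*b, c-a}
Applying B3's transfer function to that IN value gives OUT[B3] (row B3 above).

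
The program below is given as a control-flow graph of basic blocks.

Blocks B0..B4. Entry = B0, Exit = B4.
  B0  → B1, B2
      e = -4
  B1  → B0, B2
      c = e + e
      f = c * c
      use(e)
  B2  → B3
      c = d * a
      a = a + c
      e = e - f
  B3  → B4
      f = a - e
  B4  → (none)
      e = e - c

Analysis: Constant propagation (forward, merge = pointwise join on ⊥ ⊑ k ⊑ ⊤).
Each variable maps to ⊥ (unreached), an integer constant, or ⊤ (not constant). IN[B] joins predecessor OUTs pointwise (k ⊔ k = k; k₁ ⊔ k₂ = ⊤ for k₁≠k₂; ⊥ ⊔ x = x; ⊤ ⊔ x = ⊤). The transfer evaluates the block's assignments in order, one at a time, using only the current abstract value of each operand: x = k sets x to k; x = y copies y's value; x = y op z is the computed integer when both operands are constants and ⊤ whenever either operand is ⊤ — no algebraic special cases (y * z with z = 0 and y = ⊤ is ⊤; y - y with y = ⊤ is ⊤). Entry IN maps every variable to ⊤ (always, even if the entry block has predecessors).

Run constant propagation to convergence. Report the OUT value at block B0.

Per-block solution:
  B0:   IN=(all ⊤)   OUT={e:-4; rest ⊤}
  B1:   IN={e:-4; rest ⊤}   OUT={c:-8, e:-4, f:64; rest ⊤}
  B2:   IN={e:-4; rest ⊤}   OUT=(all ⊤)
  B3:   IN=(all ⊤)   OUT=(all ⊤)
  B4:   IN=(all ⊤)   OUT=(all ⊤)

Merge at B0 (entry node, so the boundary value (all ⊤) is joined with the incoming edge(s)): IN[B0] = (all ⊤) ⊔ OUT[B1] = {a: ⊤, b: ⊤, c: ⊤, d: ⊤, e: ⊤, f: ⊤}
Applying B0's transfer function to that IN value gives OUT[B0] (row B0 above).

Answer: {a: ⊤, b: ⊤, c: ⊤, d: ⊤, e: -4, f: ⊤}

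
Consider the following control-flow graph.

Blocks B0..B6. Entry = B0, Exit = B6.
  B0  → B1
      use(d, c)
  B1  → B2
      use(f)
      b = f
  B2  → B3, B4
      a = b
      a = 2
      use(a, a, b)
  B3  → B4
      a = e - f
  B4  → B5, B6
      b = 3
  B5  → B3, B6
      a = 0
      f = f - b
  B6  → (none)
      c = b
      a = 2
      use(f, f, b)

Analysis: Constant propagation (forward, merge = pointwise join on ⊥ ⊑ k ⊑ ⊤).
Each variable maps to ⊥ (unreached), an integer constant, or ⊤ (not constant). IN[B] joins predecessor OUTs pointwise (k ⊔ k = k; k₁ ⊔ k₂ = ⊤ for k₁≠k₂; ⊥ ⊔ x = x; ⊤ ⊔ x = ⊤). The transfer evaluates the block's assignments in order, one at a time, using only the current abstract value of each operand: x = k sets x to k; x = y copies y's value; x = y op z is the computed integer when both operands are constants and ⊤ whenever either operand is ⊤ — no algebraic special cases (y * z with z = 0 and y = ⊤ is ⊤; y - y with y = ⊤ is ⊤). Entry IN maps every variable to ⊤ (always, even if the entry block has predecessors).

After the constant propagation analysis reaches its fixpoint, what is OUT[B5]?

Fixpoint table:
  B0:   IN=(all ⊤)   OUT=(all ⊤)
  B1:   IN=(all ⊤)   OUT=(all ⊤)
  B2:   IN=(all ⊤)   OUT={a:2; rest ⊤}
  B3:   IN=(all ⊤)   OUT=(all ⊤)
  B4:   IN=(all ⊤)   OUT={b:3; rest ⊤}
  B5:   IN={b:3; rest ⊤}   OUT={a:0, b:3; rest ⊤}
  B6:   IN={b:3; rest ⊤}   OUT={a:2, b:3, c:3; rest ⊤}

Merge at B5: IN[B5] = OUT[B4] = {a: ⊤, b: 3, c: ⊤, d: ⊤, e: ⊤, f: ⊤}
Applying B5's transfer function to that IN value gives OUT[B5] (row B5 above).

Answer: {a: 0, b: 3, c: ⊤, d: ⊤, e: ⊤, f: ⊤}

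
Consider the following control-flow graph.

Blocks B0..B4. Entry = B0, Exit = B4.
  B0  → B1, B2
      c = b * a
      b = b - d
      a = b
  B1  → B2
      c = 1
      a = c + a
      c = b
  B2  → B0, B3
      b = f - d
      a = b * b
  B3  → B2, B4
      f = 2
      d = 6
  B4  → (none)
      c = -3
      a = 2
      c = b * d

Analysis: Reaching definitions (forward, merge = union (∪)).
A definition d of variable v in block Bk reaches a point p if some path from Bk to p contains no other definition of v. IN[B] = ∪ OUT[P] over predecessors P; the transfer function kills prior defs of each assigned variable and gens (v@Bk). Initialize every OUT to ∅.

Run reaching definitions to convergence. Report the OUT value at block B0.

Converged values:
  B0: | IN={a@B2, b@B2, c@B0, c@B1, d@B3, f@B3} | OUT={a@B0, b@B0, c@B0, d@B3, f@B3}
  B1: | IN={a@B0, b@B0, c@B0, d@B3, f@B3} | OUT={a@B1, b@B0, c@B1, d@B3, f@B3}
  B2: | IN={a@B0, a@B1, a@B2, b@B0, b@B2, c@B0, c@B1, d@B3, f@B3} | OUT={a@B2, b@B2, c@B0, c@B1, d@B3, f@B3}
  B3: | IN={a@B2, b@B2, c@B0, c@B1, d@B3, f@B3} | OUT={a@B2, b@B2, c@B0, c@B1, d@B3, f@B3}
  B4: | IN={a@B2, b@B2, c@B0, c@B1, d@B3, f@B3} | OUT={a@B4, b@B2, c@B4, d@B3, f@B3}

Merge at B0 (entry node, so the boundary value {} is joined with the incoming edge(s)): IN[B0] = {} ⊔ OUT[B2] = {a@B2, b@B2, c@B0, c@B1, d@B3, f@B3}
Applying B0's transfer function to that IN value gives OUT[B0] (row B0 above).

Answer: {a@B0, b@B0, c@B0, d@B3, f@B3}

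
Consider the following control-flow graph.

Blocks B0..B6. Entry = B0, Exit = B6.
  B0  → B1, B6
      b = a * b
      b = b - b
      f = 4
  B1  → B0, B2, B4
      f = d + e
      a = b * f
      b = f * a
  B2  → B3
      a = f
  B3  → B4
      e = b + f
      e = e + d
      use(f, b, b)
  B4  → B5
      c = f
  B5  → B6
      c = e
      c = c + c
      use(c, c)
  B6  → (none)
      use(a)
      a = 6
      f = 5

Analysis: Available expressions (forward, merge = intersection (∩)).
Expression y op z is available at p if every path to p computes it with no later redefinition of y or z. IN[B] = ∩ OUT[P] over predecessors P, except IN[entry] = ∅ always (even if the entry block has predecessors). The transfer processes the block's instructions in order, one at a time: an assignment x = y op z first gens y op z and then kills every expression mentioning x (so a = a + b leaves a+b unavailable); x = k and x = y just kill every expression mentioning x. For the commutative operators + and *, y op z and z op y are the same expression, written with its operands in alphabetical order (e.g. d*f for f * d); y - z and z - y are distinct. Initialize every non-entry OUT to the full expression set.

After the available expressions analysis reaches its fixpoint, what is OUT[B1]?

Answer: {a*f, d+e}

Trace:
Per-block solution:
  B0: | IN={} | OUT={}
  B1: | IN={} | OUT={a*f, d+e}
  B2: | IN={a*f, d+e} | OUT={d+e}
  B3: | IN={d+e} | OUT={b+f}
  B4: | IN={} | OUT={}
  B5: | IN={} | OUT={}
  B6: | IN={} | OUT={}

Merge at B1: IN[B1] = OUT[B0] = {}
Applying B1's transfer function to that IN value gives OUT[B1] (row B1 above).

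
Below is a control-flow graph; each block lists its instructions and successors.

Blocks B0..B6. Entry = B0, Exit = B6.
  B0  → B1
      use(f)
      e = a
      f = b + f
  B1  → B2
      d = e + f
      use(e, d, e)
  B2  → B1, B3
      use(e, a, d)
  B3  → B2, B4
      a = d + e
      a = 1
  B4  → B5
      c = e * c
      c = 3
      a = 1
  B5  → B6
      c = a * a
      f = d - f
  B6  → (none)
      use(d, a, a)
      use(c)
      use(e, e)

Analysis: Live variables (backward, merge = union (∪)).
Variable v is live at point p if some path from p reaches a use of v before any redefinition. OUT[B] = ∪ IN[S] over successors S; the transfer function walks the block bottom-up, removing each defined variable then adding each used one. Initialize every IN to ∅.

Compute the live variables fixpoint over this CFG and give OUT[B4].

Per-block solution:
  B0: | IN={a, b, c, f} | OUT={a, c, e, f}
  B1: | IN={a, c, e, f} | OUT={a, c, d, e, f}
  B2: | IN={a, c, d, e, f} | OUT={a, c, d, e, f}
  B3: | IN={c, d, e, f} | OUT={a, c, d, e, f}
  B4: | IN={c, d, e, f} | OUT={a, d, e, f}
  B5: | IN={a, d, e, f} | OUT={a, c, d, e}
  B6: | IN={a, c, d, e} | OUT={}

Merge at B4: OUT[B4] = IN[B5] = {a, d, e, f}

Answer: {a, d, e, f}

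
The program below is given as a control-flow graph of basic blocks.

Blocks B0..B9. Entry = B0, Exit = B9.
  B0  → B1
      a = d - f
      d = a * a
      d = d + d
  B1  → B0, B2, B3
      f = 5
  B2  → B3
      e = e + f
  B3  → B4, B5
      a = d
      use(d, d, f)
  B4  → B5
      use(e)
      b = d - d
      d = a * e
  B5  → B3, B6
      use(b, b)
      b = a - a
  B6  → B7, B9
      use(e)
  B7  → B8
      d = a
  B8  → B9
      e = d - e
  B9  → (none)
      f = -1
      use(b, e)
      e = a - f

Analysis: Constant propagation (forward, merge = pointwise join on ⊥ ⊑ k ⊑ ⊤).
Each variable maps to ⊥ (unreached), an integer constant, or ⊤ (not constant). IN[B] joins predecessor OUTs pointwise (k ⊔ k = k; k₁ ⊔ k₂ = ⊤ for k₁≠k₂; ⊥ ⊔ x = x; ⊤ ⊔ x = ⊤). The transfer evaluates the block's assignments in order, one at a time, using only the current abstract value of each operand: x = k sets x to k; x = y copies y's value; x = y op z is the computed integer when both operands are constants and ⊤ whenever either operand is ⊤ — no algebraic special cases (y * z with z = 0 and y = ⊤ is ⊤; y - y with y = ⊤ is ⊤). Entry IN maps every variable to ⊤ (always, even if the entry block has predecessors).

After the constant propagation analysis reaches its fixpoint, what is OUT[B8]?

Answer: {a: ⊤, b: ⊤, c: ⊤, d: ⊤, e: ⊤, f: 5}

Derivation:
Per-block solution:
  B0:   IN=(all ⊤)   OUT=(all ⊤)
  B1:   IN=(all ⊤)   OUT={f:5; rest ⊤}
  B2:   IN={f:5; rest ⊤}   OUT={f:5; rest ⊤}
  B3:   IN={f:5; rest ⊤}   OUT={f:5; rest ⊤}
  B4:   IN={f:5; rest ⊤}   OUT={f:5; rest ⊤}
  B5:   IN={f:5; rest ⊤}   OUT={f:5; rest ⊤}
  B6:   IN={f:5; rest ⊤}   OUT={f:5; rest ⊤}
  B7:   IN={f:5; rest ⊤}   OUT={f:5; rest ⊤}
  B8:   IN={f:5; rest ⊤}   OUT={f:5; rest ⊤}
  B9:   IN={f:5; rest ⊤}   OUT={f:-1; rest ⊤}

Merge at B8: IN[B8] = OUT[B7] = {a: ⊤, b: ⊤, c: ⊤, d: ⊤, e: ⊤, f: 5}
Applying B8's transfer function to that IN value gives OUT[B8] (row B8 above).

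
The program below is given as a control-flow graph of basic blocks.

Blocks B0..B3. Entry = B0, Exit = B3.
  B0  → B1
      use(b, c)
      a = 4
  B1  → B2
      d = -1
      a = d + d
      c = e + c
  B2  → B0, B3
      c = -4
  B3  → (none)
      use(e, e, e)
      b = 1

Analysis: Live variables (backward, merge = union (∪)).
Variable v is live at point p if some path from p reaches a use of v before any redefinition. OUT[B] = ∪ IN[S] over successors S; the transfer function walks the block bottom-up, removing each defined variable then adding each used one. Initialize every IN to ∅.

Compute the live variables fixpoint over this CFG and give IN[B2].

Converged values:
  B0:  IN={b, c, e}  OUT={b, c, e}
  B1:  IN={b, c, e}  OUT={b, e}
  B2:  IN={b, e}  OUT={b, c, e}
  B3:  IN={e}  OUT={}

Merge at B2: OUT[B2] = IN[B0] ⊔ IN[B3] = {b, c, e}
Applying B2's transfer function to that OUT value gives IN[B2] (row B2 above).

Answer: {b, e}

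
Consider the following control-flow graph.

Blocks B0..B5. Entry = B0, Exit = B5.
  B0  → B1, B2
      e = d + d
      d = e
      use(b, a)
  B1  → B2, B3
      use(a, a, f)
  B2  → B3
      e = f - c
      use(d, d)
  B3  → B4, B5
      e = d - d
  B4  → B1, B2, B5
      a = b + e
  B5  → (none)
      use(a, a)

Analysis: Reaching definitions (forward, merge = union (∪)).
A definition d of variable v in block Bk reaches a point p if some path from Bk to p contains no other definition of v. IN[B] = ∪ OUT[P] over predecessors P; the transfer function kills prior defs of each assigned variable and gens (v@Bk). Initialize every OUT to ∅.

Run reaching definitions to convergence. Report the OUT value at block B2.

Answer: {a@B4, d@B0, e@B2}

Derivation:
Converged values:
  B0:   IN={}   OUT={d@B0, e@B0}
  B1:   IN={a@B4, d@B0, e@B0, e@B3}   OUT={a@B4, d@B0, e@B0, e@B3}
  B2:   IN={a@B4, d@B0, e@B0, e@B3}   OUT={a@B4, d@B0, e@B2}
  B3:   IN={a@B4, d@B0, e@B0, e@B2, e@B3}   OUT={a@B4, d@B0, e@B3}
  B4:   IN={a@B4, d@B0, e@B3}   OUT={a@B4, d@B0, e@B3}
  B5:   IN={a@B4, d@B0, e@B3}   OUT={a@B4, d@B0, e@B3}

Merge at B2: IN[B2] = OUT[B0] ⊔ OUT[B1] ⊔ OUT[B4] = {a@B4, d@B0, e@B0, e@B3}
Applying B2's transfer function to that IN value gives OUT[B2] (row B2 above).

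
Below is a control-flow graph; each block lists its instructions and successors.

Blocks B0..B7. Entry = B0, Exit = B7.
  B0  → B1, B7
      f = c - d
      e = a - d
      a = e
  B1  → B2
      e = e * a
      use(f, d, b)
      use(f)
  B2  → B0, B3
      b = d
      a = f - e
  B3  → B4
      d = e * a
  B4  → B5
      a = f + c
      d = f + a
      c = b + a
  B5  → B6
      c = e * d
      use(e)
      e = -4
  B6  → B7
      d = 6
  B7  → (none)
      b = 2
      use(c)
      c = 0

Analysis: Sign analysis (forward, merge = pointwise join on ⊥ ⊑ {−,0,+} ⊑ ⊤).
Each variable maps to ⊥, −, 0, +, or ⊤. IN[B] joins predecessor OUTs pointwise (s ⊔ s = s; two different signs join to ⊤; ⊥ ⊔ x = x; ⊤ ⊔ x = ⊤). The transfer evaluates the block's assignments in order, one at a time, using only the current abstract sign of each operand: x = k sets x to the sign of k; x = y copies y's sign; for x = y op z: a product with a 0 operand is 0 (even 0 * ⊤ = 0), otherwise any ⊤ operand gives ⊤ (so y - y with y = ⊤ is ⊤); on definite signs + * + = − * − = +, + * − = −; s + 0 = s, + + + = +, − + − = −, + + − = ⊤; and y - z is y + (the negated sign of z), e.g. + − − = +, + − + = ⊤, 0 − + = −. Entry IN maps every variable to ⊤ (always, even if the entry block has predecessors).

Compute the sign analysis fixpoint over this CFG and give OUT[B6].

Answer: {a: ⊤, b: ⊤, c: ⊤, d: +, e: -, f: ⊤}

Derivation:
Converged values:
  B0: | IN=(all ⊤) | OUT=(all ⊤)
  B1: | IN=(all ⊤) | OUT=(all ⊤)
  B2: | IN=(all ⊤) | OUT=(all ⊤)
  B3: | IN=(all ⊤) | OUT=(all ⊤)
  B4: | IN=(all ⊤) | OUT=(all ⊤)
  B5: | IN=(all ⊤) | OUT={e:-; rest ⊤}
  B6: | IN={e:-; rest ⊤} | OUT={d:+, e:-; rest ⊤}
  B7: | IN=(all ⊤) | OUT={b:+, c:0; rest ⊤}

Merge at B6: IN[B6] = OUT[B5] = {a: ⊤, b: ⊤, c: ⊤, d: ⊤, e: -, f: ⊤}
Applying B6's transfer function to that IN value gives OUT[B6] (row B6 above).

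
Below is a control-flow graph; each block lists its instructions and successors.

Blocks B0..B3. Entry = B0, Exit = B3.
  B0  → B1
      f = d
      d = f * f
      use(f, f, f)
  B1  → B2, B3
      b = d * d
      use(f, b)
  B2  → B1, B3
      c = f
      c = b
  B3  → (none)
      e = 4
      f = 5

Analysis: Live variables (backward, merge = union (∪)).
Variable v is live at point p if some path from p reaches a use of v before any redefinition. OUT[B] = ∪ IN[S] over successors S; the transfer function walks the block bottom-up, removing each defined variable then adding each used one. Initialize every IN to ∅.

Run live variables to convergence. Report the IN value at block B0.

Fixpoint table:
  B0:   IN={d}   OUT={d, f}
  B1:   IN={d, f}   OUT={b, d, f}
  B2:   IN={b, d, f}   OUT={d, f}
  B3:   IN={}   OUT={}

Merge at B0: OUT[B0] = IN[B1] = {d, f}
Applying B0's transfer function to that OUT value gives IN[B0] (row B0 above).

Answer: {d}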